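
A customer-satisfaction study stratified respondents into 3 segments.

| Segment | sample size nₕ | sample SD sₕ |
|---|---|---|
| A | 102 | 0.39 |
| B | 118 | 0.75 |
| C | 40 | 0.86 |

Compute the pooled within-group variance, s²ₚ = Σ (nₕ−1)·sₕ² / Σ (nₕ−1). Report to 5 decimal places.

0.42809

A: (102−1)·0.39² = 101·0.1521 = 15.3621
B: (118−1)·0.75² = 117·0.5625 = 65.8125
C: (40−1)·0.86² = 39·0.7396 = 28.8444
Numerator = 110.019; denominator = Σ(nₕ−1) = 257.
s²ₚ = 110.019/257 = 0.4280895... → 0.42809.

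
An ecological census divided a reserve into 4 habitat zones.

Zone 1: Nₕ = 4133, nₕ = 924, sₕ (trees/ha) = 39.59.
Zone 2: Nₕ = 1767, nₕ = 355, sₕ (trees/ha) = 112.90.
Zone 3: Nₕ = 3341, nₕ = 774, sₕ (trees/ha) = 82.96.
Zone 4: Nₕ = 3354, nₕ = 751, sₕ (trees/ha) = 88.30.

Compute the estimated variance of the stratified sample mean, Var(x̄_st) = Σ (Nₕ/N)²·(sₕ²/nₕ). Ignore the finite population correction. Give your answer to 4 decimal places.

N = 12595. Term for each stratum: Wₕ²sₕ²/nₕ.
Var(x̄_st) = 0.1826558 + 0.7067019 + 0.6256812 + 0.7362262 = 2.2512652 → 2.2513.

2.2513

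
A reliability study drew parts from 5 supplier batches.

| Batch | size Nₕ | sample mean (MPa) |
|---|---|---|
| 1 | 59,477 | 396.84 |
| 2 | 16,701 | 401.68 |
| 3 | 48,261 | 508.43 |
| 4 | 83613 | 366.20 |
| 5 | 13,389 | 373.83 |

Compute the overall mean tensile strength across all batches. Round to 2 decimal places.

N = 59477 + 16701 + 48261 + 83613 + 13389 = 221441.
Overall mean = Σ (Nₕ/N)·x̄ₕ — weight by population share, not a simple average.
Σ Nₕx̄ₕ = 59477·396.84 + 16701·401.68 + 48261·508.43 + 83613·366.20 + 13389·373.83 = 23602852.68 + 6708457.68 + 24537340.23 + 30619080.6 + 5005209.87 = 90472941.06.
Divide by N: 90472941.06 / 221441 = 408.5645... → 408.56.

408.56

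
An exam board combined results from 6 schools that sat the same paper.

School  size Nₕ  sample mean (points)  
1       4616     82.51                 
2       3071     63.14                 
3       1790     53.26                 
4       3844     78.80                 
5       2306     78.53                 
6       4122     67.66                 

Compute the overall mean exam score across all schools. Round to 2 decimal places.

72.56

x̄_st = (Σ Nₕx̄ₕ) / (Σ Nₕ) = (4616·82.51 + 3071·63.14 + 1790·53.26 + 3844·78.80 + 2306·78.53 + 4122·67.66) / 19749
= 1432996.4 / 19749 = 72.5605... → 72.56.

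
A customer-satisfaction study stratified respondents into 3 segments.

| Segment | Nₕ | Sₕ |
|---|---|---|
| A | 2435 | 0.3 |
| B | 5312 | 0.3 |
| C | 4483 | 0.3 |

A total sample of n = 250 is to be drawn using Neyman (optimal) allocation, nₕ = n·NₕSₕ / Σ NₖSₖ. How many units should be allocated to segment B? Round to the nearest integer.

A: NₕSₕ = 2435·0.3 = 730.5
B: NₕSₕ = 5312·0.3 = 1593.6
C: NₕSₕ = 4483·0.3 = 1344.9
Σ NₕSₕ = 3669.
n_B = 250·1593.6/3669 = 108.585... → 109.

109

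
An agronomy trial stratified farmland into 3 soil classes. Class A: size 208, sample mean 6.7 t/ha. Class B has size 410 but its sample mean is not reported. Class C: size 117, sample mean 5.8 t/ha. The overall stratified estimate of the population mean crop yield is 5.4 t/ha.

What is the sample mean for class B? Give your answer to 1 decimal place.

4.6

Σ Nₕx̄ₕ = N·μ, so 410·x̄_B = 735·5.4 − (208·6.7 + 117·5.8).
= 3969 − 2072.2 = 1896.8.
x̄_B = 1896.8 / 410 = 4.626... → 4.6.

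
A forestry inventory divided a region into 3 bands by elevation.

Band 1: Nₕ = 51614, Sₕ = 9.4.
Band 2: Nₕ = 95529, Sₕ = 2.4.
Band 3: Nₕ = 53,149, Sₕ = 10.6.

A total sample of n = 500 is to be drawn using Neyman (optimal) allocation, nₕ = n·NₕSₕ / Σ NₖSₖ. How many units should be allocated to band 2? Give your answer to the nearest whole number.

1: NₕSₕ = 51614·9.4 = 485171.6
2: NₕSₕ = 95529·2.4 = 229269.6
3: NₕSₕ = 53149·10.6 = 563379.4
Σ NₕSₕ = 1277820.6.
n_2 = 500·229269.6/1277820.6 = 89.711... → 90.

90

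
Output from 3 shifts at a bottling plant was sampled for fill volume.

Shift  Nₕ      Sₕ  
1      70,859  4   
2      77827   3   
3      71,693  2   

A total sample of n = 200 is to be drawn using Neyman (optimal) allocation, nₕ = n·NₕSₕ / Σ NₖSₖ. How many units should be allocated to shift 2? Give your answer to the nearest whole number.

Σ NₕSₕ = 70859·4 + 77827·3 + 71693·2 = 660303.
Share for 2: 233481/660303 = 0.35360.
n_2 = 200 × 0.35360 = 70.719... → 71.

71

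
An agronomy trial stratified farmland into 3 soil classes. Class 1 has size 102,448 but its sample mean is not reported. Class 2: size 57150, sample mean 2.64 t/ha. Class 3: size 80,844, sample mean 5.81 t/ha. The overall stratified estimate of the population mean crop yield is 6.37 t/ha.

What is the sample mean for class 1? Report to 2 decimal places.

8.89

Σ Nₕx̄ₕ = N·μ, so 102448·x̄_1 = 240442·6.37 − (57150·2.64 + 80844·5.81).
= 1531615.54 − 620579.64 = 911035.9.
x̄_1 = 911035.9 / 102448 = 8.8927... → 8.89.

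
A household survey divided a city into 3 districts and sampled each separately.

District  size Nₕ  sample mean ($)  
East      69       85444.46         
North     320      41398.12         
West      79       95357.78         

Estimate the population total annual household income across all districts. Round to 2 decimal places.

East: 69·85444.46 = 5895667.74
North: 320·41398.12 = 13247398.4
West: 79·95357.78 = 7533264.62
τ̂ = Σ Nₕx̄ₕ = 26676330.76.

26676330.76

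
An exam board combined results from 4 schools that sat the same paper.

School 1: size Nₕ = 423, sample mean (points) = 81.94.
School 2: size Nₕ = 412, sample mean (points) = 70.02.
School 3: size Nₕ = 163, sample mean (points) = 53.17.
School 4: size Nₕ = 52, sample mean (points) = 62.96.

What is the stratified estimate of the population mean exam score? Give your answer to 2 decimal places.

71.86

N = 423 + 412 + 163 + 52 = 1050.
The stratified mean weights each stratum mean by its population share Nₕ/N.
Σ Nₕx̄ₕ = 423·81.94 + 412·70.02 + 163·53.17 + 52·62.96 = 34660.62 + 28848.24 + 8666.71 + 3273.92 = 75449.49.
Divide by N: 75449.49 / 1050 = 71.8567... → 71.86.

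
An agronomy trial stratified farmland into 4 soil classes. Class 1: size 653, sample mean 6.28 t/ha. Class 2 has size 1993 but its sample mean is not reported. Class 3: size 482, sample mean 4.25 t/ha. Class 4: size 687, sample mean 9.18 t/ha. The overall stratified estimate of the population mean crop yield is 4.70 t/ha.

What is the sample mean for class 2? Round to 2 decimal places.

2.75

N = 653 + 1993 + 482 + 687 = 3815.
Overall total = μ·N = 4.70·3815 = 17930.5.
Subtract the known strata: 653·6.28 + 482·4.25 + 687·9.18 = 12456.
Remaining total for class 2: 17930.5 − 12456 = 5474.5.
Divide by its size: 5474.5 / 1993 = 2.7469... → 2.75.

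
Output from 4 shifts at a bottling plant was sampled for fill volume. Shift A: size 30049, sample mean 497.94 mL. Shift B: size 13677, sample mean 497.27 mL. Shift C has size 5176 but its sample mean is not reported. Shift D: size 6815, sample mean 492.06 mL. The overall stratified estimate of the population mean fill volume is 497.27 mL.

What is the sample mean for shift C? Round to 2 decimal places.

N = 30049 + 13677 + 5176 + 6815 = 55717.
Overall total = μ·N = 497.27·55717 = 27706392.59.
Subtract the known strata: 30049·497.94 + 13677·497.27 + 6815·492.06 = 25117149.75.
Remaining total for shift C: 27706392.59 − 25117149.75 = 2589242.84.
Divide by its size: 2589242.84 / 5176 = 500.2401... → 500.24.

500.24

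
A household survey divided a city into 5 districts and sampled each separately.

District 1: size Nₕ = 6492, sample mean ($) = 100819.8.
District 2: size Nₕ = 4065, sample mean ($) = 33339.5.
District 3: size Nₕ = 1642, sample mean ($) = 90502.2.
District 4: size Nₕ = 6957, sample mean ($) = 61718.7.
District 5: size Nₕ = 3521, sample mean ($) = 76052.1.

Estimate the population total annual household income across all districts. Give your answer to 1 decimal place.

1: 6492·100819.8 = 654522141.6
2: 4065·33339.5 = 135525067.5
3: 1642·90502.2 = 148604612.4
4: 6957·61718.7 = 429376995.9
5: 3521·76052.1 = 267779444.1
τ̂ = Σ Nₕx̄ₕ = 1635808261.5.

1635808261.5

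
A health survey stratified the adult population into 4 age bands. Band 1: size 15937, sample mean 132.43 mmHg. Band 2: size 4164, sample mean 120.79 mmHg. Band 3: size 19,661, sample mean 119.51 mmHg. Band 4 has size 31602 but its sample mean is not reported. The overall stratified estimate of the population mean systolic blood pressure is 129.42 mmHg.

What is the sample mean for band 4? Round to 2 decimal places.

N = 15937 + 4164 + 19661 + 31602 = 71364.
Overall total = μ·N = 129.42·71364 = 9235928.88.
Subtract the known strata: 15937·132.43 + 4164·120.79 + 19661·119.51 = 4963192.58.
Remaining total for band 4: 9235928.88 − 4963192.58 = 4272736.3.
Divide by its size: 4272736.3 / 31602 = 135.2046... → 135.20.

135.20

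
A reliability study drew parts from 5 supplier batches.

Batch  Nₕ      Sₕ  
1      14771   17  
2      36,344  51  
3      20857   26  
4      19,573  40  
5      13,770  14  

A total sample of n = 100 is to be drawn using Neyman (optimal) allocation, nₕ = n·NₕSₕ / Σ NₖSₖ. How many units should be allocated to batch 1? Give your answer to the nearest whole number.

Σ NₕSₕ = 14771·17 + 36344·51 + 20857·26 + 19573·40 + 13770·14 = 3622633.
Share for 1: 251107/3622633 = 0.06932.
n_1 = 100 × 0.06932 = 6.932... → 7.

7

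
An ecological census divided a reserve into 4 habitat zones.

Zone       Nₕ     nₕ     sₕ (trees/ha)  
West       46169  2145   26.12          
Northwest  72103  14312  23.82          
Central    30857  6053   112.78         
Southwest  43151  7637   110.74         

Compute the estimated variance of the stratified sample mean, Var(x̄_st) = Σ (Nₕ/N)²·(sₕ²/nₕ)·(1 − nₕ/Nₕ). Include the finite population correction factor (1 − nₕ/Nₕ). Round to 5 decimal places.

0.13201

N = 192280; Wₕ = Nₕ/N.
zone West: (46169/192280)²·26.12²/2145·(1 − 2145/46169) = 0.01748601
zone Northwest: (72103/192280)²·23.82²/14312·(1 − 14312/72103) = 0.00446816
zone Central: (30857/192280)²·112.78²/6053·(1 − 6053/30857) = 0.04350115
zone Southwest: (43151/192280)²·110.74²/7637·(1 − 7637/43151) = 0.06655926
Sum = 0.13201458 → 0.13201.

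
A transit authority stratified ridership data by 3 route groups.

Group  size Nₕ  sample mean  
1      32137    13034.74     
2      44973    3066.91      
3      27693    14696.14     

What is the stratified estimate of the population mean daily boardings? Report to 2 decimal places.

x̄_st = (Σ Nₕx̄ₕ) / (Σ Nₕ) = (32137·13034.74 + 44973·3066.91 + 27693·14696.14) / 104803
= 963805787.83 / 104803 = 9196.3569... → 9196.36.

9196.36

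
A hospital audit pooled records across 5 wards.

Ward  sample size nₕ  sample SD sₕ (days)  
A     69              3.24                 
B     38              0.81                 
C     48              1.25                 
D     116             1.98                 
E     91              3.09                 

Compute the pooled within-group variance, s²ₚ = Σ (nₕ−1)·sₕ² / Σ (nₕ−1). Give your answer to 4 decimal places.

5.9432

Degrees of freedom: 68 + 37 + 47 + 115 + 90 = 357.
Σ(nₕ−1)sₕ² = 68·10.4976 + 37·0.6561 + 47·1.5625 + 115·3.9204 + 90·9.5481 = 2121.725.
s²ₚ = 2121.725 / 357 = 5.943207... → 5.9432.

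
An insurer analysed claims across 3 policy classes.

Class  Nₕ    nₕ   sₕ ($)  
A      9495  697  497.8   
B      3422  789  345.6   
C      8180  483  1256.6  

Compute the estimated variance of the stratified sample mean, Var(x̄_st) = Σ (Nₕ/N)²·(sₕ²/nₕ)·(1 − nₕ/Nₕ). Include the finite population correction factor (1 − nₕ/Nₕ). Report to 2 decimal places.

532.26

N = 21097. Term for each stratum: Wₕ²sₕ²/nₕ·(1−nₕ/Nₕ).
Var(x̄_st) = 66.72899 + 3.06450 + 462.46659 = 532.26008 → 532.26.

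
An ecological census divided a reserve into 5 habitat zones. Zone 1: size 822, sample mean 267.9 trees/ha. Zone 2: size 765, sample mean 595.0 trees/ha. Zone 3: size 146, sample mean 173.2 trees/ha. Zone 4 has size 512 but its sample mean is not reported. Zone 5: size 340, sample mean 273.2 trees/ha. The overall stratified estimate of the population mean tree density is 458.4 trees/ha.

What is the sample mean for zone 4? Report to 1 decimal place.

764.5

Σ Nₕx̄ₕ = N·μ, so 512·x̄_4 = 2585·458.4 − (822·267.9 + 765·595.0 + 146·173.2 + 340·273.2).
= 1184964 − 793564 = 391400.
x̄_4 = 391400 / 512 = 764.453... → 764.5.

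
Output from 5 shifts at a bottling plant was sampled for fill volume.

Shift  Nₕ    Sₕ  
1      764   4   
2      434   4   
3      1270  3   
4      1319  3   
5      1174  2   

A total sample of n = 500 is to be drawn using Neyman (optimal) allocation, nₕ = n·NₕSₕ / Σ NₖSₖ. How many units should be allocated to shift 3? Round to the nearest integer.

128

1: NₕSₕ = 764·4 = 3056
2: NₕSₕ = 434·4 = 1736
3: NₕSₕ = 1270·3 = 3810
4: NₕSₕ = 1319·3 = 3957
5: NₕSₕ = 1174·2 = 2348
Σ NₕSₕ = 14907.
n_3 = 500·3810/14907 = 127.792... → 128.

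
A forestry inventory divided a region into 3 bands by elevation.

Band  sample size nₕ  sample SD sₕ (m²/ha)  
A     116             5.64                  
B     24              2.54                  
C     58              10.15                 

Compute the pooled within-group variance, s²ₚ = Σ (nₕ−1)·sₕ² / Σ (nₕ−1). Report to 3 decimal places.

A: (116−1)·5.64² = 115·31.8096 = 3658.104
B: (24−1)·2.54² = 23·6.4516 = 148.3868
C: (58−1)·10.15² = 57·103.0225 = 5872.2825
Numerator = 9678.7733; denominator = Σ(nₕ−1) = 195.
s²ₚ = 9678.7733/195 = 49.63473... → 49.635.

49.635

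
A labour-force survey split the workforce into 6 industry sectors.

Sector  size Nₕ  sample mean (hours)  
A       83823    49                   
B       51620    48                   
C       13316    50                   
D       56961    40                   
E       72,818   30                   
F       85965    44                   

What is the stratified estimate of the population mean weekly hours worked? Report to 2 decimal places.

x̄_st = (Σ Nₕx̄ₕ) / (Σ Nₕ) = (83823·49 + 51620·48 + 13316·50 + 56961·40 + 72818·30 + 85965·44) / 364503
= 15496327 / 364503 = 42.5136... → 42.51.

42.51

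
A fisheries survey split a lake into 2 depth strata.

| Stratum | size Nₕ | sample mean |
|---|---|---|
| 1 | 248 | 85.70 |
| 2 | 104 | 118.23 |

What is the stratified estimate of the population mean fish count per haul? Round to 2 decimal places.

95.31

x̄_st = (Σ Nₕx̄ₕ) / (Σ Nₕ) = (248·85.70 + 104·118.23) / 352
= 33549.52 / 352 = 95.3111... → 95.31.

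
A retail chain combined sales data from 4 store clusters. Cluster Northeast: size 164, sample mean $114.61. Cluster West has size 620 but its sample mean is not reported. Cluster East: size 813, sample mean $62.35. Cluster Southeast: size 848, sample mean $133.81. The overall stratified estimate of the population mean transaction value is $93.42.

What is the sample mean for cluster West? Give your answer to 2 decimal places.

N = 164 + 620 + 813 + 848 = 2445.
Overall total = μ·N = 93.42·2445 = 228411.9.
Subtract the known strata: 164·114.61 + 813·62.35 + 848·133.81 = 182957.47.
Remaining total for cluster West: 228411.9 − 182957.47 = 45454.43.
Divide by its size: 45454.43 / 620 = 73.3136... → 73.31.

73.31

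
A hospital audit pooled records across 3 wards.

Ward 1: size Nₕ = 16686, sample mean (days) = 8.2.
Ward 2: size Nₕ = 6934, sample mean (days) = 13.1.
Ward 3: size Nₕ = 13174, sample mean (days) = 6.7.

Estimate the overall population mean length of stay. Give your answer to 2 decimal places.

N = 36794; weights Wₕ = Nₕ/N = (0.4535, 0.1885, 0.3580).
x̄_st = Σ Wₕ·x̄ₕ = 0.4535·8.2 + 0.1885·13.1 + 0.3580·6.7 ≈ 8.5864...
→ 8.59.

8.59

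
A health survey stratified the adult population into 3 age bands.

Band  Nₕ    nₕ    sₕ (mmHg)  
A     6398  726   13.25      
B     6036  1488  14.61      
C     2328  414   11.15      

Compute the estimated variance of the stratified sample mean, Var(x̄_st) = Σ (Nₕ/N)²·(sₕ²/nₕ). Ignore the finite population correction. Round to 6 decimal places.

N = 14762; Wₕ = Nₕ/N.
band A: (6398/14762)²·13.25²/726 = 0.045424819
band B: (6036/14762)²·14.61²/1488 = 0.023983113
band C: (2328/14762)²·11.15²/414 = 0.007468355
Sum = 0.076876287 → 0.076876.

0.076876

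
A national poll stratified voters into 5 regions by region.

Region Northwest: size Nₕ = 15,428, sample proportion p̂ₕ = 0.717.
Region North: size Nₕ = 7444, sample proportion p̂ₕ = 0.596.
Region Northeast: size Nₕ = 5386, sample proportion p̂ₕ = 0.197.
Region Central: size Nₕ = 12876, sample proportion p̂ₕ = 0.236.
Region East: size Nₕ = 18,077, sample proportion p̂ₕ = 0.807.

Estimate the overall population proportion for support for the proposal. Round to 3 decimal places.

0.577

N = 15428 + 7444 + 5386 + 12876 + 18077 = 59211.
Overall proportion = Σ (Nₕ/N)·p̂ₕ.
Σ Nₕp̂ₕ = 11061.876 + 4436.624 + 1061.042 + 3038.736 + 14588.139 = 34186.417.
34186.417 / 59211 = 0.57737... → 0.577.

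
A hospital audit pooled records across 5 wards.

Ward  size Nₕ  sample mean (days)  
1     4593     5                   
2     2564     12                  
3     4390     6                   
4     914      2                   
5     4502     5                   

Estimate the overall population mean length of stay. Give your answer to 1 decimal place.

N = 4593 + 2564 + 4390 + 914 + 4502 = 16963.
Weight each subgroup mean by Nₕ/N and sum.
Σ Nₕx̄ₕ = 4593·5 + 2564·12 + 4390·6 + 914·2 + 4502·5 = 22965 + 30768 + 26340 + 1828 + 22510 = 104411.
Divide by N: 104411 / 16963 = 6.155... → 6.2.

6.2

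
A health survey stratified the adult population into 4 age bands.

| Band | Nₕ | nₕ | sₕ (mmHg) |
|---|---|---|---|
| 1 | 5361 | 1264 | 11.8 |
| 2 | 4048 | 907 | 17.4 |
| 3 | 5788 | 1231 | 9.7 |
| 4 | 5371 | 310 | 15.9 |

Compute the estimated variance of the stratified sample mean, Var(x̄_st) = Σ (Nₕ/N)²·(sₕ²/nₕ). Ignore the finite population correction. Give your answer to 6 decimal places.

N = 20568; Wₕ = Nₕ/N.
band 1: (5361/20568)²·11.8²/1264 = 0.007483839
band 2: (4048/20568)²·17.4²/907 = 0.012929689
band 3: (5788/20568)²·9.7²/1231 = 0.006052828
band 4: (5371/20568)²·15.9²/310 = 0.055610747
Sum = 0.082077104 → 0.082077.

0.082077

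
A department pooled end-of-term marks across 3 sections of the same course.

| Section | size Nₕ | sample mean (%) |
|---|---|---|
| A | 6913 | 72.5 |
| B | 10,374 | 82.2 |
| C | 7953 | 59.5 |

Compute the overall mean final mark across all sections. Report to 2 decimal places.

N = 6913 + 10374 + 7953 = 25240.
Weight each subgroup mean by Nₕ/N and sum.
Σ Nₕx̄ₕ = 6913·72.5 + 10374·82.2 + 7953·59.5 = 501192.5 + 852742.8 + 473203.5 = 1827138.8.
Divide by N: 1827138.8 / 25240 = 72.3906... → 72.39.

72.39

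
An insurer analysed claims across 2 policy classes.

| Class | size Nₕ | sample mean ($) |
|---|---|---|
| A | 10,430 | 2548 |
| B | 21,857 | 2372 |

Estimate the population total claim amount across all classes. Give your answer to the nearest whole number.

78420444

Estimate total by summing Nₕ·x̄ₕ over strata.
10430·2548 + 21857·2372 = 26575640 + 51844804 = 78420444.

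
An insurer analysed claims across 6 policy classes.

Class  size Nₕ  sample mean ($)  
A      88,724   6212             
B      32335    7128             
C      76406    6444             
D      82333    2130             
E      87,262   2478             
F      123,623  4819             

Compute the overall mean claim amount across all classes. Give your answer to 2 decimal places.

x̄_st = (Σ Nₕx̄ₕ) / (Σ Nₕ) = (88724·6212 + 32335·7128 + 76406·6444 + 82333·2130 + 87262·2478 + 123623·4819) / 490683
= 2261341395 / 490683 = 4608.5587... → 4608.56.

4608.56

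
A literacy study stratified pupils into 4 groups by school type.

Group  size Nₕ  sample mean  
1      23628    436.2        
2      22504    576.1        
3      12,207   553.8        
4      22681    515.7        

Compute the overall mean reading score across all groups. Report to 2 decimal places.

515.03

N = 81020; weights Wₕ = Nₕ/N = (0.2916, 0.2778, 0.1507, 0.2799).
x̄_st = Σ Wₕ·x̄ₕ = 0.2916·436.2 + 0.2778·576.1 + 0.1507·553.8 + 0.2799·515.7 ≈ 515.0323...
→ 515.03.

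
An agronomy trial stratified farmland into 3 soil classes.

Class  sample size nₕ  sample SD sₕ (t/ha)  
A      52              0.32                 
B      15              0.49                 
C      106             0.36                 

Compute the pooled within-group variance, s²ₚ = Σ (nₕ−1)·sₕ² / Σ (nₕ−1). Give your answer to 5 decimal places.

Degrees of freedom: 51 + 14 + 105 = 170.
Σ(nₕ−1)sₕ² = 51·0.1024 + 14·0.2401 + 105·0.1296 = 22.1918.
s²ₚ = 22.1918 / 170 = 0.13054 → 0.13054.

0.13054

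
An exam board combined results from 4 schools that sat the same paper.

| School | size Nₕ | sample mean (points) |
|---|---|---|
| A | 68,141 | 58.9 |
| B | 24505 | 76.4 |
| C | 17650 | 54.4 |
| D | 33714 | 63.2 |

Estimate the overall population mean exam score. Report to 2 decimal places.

62.33

x̄_st = (Σ Nₕx̄ₕ) / (Σ Nₕ) = (68141·58.9 + 24505·76.4 + 17650·54.4 + 33714·63.2) / 144010
= 8976571.7 / 144010 = 62.3330... → 62.33.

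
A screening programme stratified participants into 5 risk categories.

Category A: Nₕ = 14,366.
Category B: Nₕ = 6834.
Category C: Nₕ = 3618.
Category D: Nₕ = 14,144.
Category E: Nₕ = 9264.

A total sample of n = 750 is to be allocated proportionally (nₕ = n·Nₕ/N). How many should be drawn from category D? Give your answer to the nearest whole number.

220

Share of category D = 14144/48226 = 0.29329.
Allocate 750 × 0.29329 = 219.964... → 220.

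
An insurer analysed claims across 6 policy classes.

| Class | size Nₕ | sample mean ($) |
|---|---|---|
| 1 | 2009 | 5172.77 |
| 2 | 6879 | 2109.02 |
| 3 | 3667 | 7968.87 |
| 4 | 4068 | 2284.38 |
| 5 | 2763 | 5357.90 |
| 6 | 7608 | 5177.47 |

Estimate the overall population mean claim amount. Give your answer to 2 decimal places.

x̄_st = (Σ Nₕx̄ₕ) / (Σ Nₕ) = (2009·5172.77 + 6879·2109.02 + 3667·7968.87 + 4068·2284.38 + 2763·5357.90 + 7608·5177.47) / 26994
= 117608817.1 / 26994 = 4356.8503... → 4356.85.

4356.85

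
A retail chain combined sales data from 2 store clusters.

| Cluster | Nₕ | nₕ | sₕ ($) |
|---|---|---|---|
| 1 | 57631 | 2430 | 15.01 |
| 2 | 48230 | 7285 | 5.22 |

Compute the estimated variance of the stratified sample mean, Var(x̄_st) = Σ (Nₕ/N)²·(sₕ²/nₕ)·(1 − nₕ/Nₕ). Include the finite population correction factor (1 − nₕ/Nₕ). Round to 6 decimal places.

N = 105861; Wₕ = Nₕ/N.
cluster 1: (57631/105861)²·15.01²/2430·(1 − 2430/57631) = 0.026320021
cluster 2: (48230/105861)²·5.22²/7285·(1 − 7285/48230) = 0.000659110
Sum = 0.026979130 → 0.026979.

0.026979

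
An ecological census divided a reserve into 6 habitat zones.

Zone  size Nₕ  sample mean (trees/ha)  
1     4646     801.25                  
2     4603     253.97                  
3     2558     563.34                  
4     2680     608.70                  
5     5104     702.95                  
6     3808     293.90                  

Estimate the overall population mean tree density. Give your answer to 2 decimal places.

N = 23399; weights Wₕ = Nₕ/N = (0.1986, 0.1967, 0.1093, 0.1145, 0.2181, 0.1627).
x̄_st = Σ Wₕ·x̄ₕ = 0.1986·801.25 + 0.1967·253.97 + 0.1093·563.34 + 0.1145·608.70 + 0.2181·702.95 + 0.1627·293.90 ≈ 541.5188...
→ 541.52.

541.52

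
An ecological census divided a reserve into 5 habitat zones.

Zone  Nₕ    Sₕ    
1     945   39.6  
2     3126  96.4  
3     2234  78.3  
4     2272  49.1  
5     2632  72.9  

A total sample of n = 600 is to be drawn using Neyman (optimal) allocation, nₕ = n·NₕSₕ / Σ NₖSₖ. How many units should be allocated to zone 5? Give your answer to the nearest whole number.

Σ NₕSₕ = 945·39.6 + 3126·96.4 + 2234·78.3 + 2272·49.1 + 2632·72.9 = 817118.6.
Share for 5: 191872.8/817118.6 = 0.23482.
n_5 = 600 × 0.23482 = 140.890... → 141.

141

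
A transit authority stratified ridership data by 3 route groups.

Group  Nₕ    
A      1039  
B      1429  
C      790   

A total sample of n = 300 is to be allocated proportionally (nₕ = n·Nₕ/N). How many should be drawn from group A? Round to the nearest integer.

N = 1039 + 1429 + 790 = 3258.
n_A = 300·1039/3258 = 95.672... → 96.

96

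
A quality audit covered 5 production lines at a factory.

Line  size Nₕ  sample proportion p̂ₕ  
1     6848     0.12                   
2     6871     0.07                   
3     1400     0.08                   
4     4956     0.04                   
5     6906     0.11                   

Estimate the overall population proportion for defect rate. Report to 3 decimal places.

0.088

Wₕ = Nₕ/N with N = 26981: 0.2538, 0.2547, 0.0519, 0.1837, 0.2560.
p̂_st = 0.2538·0.12 + 0.2547·0.07 + 0.0519·0.08 + 0.1837·0.04 + 0.2560·0.11 ≈ 0.08794... → 0.088.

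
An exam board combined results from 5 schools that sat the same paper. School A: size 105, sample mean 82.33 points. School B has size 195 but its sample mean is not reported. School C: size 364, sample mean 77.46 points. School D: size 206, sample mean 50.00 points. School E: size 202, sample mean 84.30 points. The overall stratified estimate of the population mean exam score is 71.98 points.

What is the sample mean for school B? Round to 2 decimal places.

Σ Nₕx̄ₕ = N·μ, so 195·x̄_B = 1072·71.98 − (105·82.33 + 364·77.46 + 206·50.00 + 202·84.30).
= 77162.56 − 64168.69 = 12993.87.
x̄_B = 12993.87 / 195 = 66.6352... → 66.64.

66.64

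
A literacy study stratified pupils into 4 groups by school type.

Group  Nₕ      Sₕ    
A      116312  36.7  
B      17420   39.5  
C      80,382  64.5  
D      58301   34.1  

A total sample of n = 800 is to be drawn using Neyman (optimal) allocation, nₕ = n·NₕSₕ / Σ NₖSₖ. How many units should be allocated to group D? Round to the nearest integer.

Σ NₕSₕ = 116312·36.7 + 17420·39.5 + 80382·64.5 + 58301·34.1 = 12129443.5.
Share for D: 1988064.1/12129443.5 = 0.16390.
n_D = 800 × 0.16390 = 131.123... → 131.

131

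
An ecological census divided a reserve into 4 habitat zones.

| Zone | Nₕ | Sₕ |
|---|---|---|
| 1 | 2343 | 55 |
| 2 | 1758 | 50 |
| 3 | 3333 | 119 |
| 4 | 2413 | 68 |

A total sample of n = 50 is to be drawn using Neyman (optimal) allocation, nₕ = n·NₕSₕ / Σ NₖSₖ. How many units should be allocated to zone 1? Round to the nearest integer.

8

1: NₕSₕ = 2343·55 = 128865
2: NₕSₕ = 1758·50 = 87900
3: NₕSₕ = 3333·119 = 396627
4: NₕSₕ = 2413·68 = 164084
Σ NₕSₕ = 777476.
n_1 = 50·128865/777476 = 8.287... → 8.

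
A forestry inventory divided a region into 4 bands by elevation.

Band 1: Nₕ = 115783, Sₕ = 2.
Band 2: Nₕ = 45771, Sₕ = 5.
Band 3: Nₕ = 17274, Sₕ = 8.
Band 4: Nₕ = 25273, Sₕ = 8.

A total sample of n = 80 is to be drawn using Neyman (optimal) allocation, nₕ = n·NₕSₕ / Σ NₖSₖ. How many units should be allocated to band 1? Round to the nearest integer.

1: NₕSₕ = 115783·2 = 231566
2: NₕSₕ = 45771·5 = 228855
3: NₕSₕ = 17274·8 = 138192
4: NₕSₕ = 25273·8 = 202184
Σ NₕSₕ = 800797.
n_1 = 80·231566/800797 = 23.134... → 23.

23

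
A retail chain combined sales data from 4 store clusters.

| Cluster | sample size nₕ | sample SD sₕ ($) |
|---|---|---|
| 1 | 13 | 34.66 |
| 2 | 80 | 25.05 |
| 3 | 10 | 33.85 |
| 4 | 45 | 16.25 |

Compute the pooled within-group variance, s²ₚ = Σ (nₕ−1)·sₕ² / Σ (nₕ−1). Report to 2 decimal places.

596.66

1: (13−1)·34.66² = 12·1201.3156 = 14415.7872
2: (80−1)·25.05² = 79·627.5025 = 49572.6975
3: (10−1)·33.85² = 9·1145.8225 = 10312.4025
4: (45−1)·16.25² = 44·264.0625 = 11618.75
Numerator = 85919.6372; denominator = Σ(nₕ−1) = 144.
s²ₚ = 85919.6372/144 = 596.6641... → 596.66.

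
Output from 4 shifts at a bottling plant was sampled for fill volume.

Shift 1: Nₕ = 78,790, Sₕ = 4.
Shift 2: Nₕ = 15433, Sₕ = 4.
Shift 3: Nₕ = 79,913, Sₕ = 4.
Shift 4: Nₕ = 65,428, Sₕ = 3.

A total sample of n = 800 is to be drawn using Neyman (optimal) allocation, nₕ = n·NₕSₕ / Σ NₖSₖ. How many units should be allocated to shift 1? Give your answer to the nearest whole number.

1: NₕSₕ = 78790·4 = 315160
2: NₕSₕ = 15433·4 = 61732
3: NₕSₕ = 79913·4 = 319652
4: NₕSₕ = 65428·3 = 196284
Σ NₕSₕ = 892828.
n_1 = 800·315160/892828 = 282.393... → 282.

282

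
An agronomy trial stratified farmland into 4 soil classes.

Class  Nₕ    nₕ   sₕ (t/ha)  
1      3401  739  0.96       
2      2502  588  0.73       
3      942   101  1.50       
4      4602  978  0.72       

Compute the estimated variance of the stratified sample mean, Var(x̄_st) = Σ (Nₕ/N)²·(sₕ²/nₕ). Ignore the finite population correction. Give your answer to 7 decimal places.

0.0003899

N = 11447. Term for each stratum: Wₕ²sₕ²/nₕ.
Var(x̄_st) = 0.0001100849 + 0.0000432972 + 0.0001508619 + 0.0000856714 = 0.0003899155 → 0.0003899.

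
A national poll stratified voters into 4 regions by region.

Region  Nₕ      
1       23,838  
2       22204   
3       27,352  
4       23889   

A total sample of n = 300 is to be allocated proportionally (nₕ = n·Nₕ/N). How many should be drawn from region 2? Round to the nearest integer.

N = 23838 + 22204 + 27352 + 23889 = 97283.
n_2 = 300·22204/97283 = 68.472... → 68.

68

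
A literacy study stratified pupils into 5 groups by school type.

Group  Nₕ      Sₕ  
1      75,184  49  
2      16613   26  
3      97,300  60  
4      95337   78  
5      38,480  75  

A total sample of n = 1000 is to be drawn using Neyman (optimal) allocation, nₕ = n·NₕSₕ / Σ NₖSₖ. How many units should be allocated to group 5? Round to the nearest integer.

142

Σ NₕSₕ = 75184·49 + 16613·26 + 97300·60 + 95337·78 + 38480·75 = 20276240.
Share for 5: 2886000/20276240 = 0.14233.
n_5 = 1000 × 0.14233 = 142.334... → 142.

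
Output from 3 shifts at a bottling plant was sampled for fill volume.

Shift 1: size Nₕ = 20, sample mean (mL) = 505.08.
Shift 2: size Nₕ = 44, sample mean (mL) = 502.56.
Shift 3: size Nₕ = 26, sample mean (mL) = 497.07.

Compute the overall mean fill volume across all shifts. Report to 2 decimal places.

501.53

x̄_st = (Σ Nₕx̄ₕ) / (Σ Nₕ) = (20·505.08 + 44·502.56 + 26·497.07) / 90
= 45138.06 / 90 = 501.534 → 501.53.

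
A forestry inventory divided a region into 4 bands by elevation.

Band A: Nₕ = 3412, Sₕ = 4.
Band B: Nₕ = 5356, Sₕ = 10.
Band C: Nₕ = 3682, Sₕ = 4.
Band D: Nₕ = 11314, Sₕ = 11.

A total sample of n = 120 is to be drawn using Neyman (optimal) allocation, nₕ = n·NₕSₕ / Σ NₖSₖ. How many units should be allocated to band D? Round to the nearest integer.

Σ NₕSₕ = 3412·4 + 5356·10 + 3682·4 + 11314·11 = 206390.
Share for D: 124454/206390 = 0.60300.
n_D = 120 × 0.60300 = 72.360... → 72.

72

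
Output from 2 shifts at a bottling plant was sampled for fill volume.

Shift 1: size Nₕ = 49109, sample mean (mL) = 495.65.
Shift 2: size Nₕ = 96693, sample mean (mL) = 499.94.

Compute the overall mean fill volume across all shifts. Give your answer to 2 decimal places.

x̄_st = (Σ Nₕx̄ₕ) / (Σ Nₕ) = (49109·495.65 + 96693·499.94) / 145802
= 72681574.27 / 145802 = 498.4950... → 498.50.

498.50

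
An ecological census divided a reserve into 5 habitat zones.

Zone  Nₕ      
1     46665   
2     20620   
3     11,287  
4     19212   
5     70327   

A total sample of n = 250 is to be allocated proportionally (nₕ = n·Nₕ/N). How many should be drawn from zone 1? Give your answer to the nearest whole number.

Share of zone 1 = 46665/168111 = 0.27758.
Allocate 250 × 0.27758 = 69.396... → 69.

69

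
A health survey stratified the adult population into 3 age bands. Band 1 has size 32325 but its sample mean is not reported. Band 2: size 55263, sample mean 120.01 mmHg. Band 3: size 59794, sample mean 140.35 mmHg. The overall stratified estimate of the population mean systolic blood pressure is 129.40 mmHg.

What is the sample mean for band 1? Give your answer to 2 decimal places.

Σ Nₕx̄ₕ = N·μ, so 32325·x̄_1 = 147382·129.40 − (55263·120.01 + 59794·140.35).
= 19071230.8 − 15024200.53 = 4047030.27.
x̄_1 = 4047030.27 / 32325 = 125.1982... → 125.20.

125.20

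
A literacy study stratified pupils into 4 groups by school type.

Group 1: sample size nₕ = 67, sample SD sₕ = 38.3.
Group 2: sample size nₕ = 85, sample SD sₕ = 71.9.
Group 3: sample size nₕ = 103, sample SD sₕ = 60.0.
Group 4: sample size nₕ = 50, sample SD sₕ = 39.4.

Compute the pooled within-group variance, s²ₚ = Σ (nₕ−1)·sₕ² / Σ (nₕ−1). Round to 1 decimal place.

1: (67−1)·38.3² = 66·1466.89 = 96814.74
2: (85−1)·71.9² = 84·5169.61 = 434247.24
3: (103−1)·60.0² = 102·3600 = 367200
4: (50−1)·39.4² = 49·1552.36 = 76065.64
Numerator = 974327.62; denominator = Σ(nₕ−1) = 301.
s²ₚ = 974327.62/301 = 3236.969... → 3237.0.

3237.0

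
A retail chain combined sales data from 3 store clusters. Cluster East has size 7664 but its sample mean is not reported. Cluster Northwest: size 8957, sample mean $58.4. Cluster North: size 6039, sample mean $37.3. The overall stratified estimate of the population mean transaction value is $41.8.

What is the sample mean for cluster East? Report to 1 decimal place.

25.9

Σ Nₕx̄ₕ = N·μ, so 7664·x̄_East = 22660·41.8 − (8957·58.4 + 6039·37.3).
= 947188 − 748343.5 = 198844.5.
x̄_East = 198844.5 / 7664 = 25.945... → 25.9.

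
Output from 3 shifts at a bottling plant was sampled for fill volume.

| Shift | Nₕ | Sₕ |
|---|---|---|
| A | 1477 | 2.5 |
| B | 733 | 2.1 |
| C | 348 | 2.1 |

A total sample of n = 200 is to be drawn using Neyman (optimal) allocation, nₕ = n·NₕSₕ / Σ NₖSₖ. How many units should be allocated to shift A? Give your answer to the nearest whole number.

124

A: NₕSₕ = 1477·2.5 = 3692.5
B: NₕSₕ = 733·2.1 = 1539.3
C: NₕSₕ = 348·2.1 = 730.8
Σ NₕSₕ = 5962.6.
n_A = 200·3692.5/5962.6 = 123.855... → 124.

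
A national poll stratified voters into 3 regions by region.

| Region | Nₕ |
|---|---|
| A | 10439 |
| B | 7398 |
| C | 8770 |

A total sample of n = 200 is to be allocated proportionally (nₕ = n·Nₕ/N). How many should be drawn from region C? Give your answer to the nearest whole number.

66

Share of region C = 8770/26607 = 0.32961.
Allocate 200 × 0.32961 = 65.923... → 66.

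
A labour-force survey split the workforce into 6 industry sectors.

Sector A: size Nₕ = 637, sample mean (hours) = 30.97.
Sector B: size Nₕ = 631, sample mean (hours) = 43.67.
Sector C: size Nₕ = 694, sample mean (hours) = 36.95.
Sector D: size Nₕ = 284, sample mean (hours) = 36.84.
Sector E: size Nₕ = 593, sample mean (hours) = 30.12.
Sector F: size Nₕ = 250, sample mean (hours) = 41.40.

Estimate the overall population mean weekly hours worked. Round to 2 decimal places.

N = 3089; weights Wₕ = Nₕ/N = (0.2062, 0.2043, 0.2247, 0.0919, 0.1920, 0.0809).
x̄_st = Σ Wₕ·x̄ₕ = 0.2062·30.97 + 0.2043·43.67 + 0.2247·36.95 + 0.0919·36.84 + 0.1920·30.12 + 0.0809·41.40 ≈ 36.1284...
→ 36.13.

36.13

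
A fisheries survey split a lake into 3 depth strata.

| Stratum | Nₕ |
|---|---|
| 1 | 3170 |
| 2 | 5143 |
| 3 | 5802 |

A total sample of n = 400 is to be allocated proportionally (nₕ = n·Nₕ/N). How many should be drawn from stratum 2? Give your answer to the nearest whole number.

Share of stratum 2 = 5143/14115 = 0.36436.
Allocate 400 × 0.36436 = 145.746... → 146.

146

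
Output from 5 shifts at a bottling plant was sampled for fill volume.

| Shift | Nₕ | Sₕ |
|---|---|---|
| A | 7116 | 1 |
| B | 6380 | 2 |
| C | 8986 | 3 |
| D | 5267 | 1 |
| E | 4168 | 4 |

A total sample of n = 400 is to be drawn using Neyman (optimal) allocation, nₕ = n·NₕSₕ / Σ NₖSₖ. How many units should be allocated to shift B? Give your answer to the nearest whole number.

74

A: NₕSₕ = 7116·1 = 7116
B: NₕSₕ = 6380·2 = 12760
C: NₕSₕ = 8986·3 = 26958
D: NₕSₕ = 5267·1 = 5267
E: NₕSₕ = 4168·4 = 16672
Σ NₕSₕ = 68773.
n_B = 400·12760/68773 = 74.215... → 74.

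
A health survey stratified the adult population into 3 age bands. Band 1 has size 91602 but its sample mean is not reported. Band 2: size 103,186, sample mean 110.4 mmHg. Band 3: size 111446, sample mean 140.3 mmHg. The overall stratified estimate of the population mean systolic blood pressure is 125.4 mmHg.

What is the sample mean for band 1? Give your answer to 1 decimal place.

Σ Nₕx̄ₕ = N·μ, so 91602·x̄_1 = 306234·125.4 − (103186·110.4 + 111446·140.3).
= 38401743.6 − 27027608.2 = 11374135.4.
x̄_1 = 11374135.4 / 91602 = 124.169... → 124.2.

124.2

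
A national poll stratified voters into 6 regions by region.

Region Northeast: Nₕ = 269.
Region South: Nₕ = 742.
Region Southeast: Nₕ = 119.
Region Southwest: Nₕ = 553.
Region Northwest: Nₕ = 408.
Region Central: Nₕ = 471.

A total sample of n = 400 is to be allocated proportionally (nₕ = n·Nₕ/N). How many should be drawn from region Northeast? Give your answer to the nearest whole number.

42

Share of region Northeast = 269/2562 = 0.10500.
Allocate 400 × 0.10500 = 41.998... → 42.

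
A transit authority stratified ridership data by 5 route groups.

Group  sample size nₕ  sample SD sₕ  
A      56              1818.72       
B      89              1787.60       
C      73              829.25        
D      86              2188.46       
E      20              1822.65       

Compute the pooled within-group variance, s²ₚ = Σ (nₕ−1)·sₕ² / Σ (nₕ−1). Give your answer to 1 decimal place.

A: (56−1)·1818.72² = 55·3307742.4384 = 181925834.112
B: (89−1)·1787.60² = 88·3195513.76 = 281205210.88
C: (73−1)·829.25² = 72·687655.5625 = 49511200.5
D: (86−1)·2188.46² = 85·4789357.1716 = 407095359.586
E: (20−1)·1822.65² = 19·3322053.0225 = 63119007.4275
Numerator = 982856612.5055; denominator = Σ(nₕ−1) = 319.
s²ₚ = 982856612.5055/319 = 3081055.212... → 3081055.2.

3081055.2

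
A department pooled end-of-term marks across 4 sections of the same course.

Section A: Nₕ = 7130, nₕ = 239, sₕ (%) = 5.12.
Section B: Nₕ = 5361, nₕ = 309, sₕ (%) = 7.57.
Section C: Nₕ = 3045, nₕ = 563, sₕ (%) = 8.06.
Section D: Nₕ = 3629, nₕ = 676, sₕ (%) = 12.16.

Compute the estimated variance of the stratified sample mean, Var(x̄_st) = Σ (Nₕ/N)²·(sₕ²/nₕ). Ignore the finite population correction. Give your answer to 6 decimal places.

N = 19165; Wₕ = Nₕ/N.
section A: (7130/19165)²·5.12²/239 = 0.015181107
section B: (5361/19165)²·7.57²/309 = 0.014511331
section C: (3045/19165)²·8.06²/563 = 0.002912853
section D: (3629/19165)²·12.16²/676 = 0.007842901
Sum = 0.040448192 → 0.040448.

0.040448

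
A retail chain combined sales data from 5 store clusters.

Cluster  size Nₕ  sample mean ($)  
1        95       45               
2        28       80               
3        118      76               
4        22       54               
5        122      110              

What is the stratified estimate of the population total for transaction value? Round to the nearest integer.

1: 95·45 = 4275
2: 28·80 = 2240
3: 118·76 = 8968
4: 22·54 = 1188
5: 122·110 = 13420
τ̂ = Σ Nₕx̄ₕ = 30091.

30091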